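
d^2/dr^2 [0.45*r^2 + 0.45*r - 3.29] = 0.900000000000000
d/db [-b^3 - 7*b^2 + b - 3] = -3*b^2 - 14*b + 1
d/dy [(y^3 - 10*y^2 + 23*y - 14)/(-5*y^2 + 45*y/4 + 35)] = 8*(-2*y^4 + 9*y^3 + 43*y^2 - 336*y + 385)/(5*(16*y^4 - 72*y^3 - 143*y^2 + 504*y + 784))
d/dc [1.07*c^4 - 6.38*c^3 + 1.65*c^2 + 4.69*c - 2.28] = 4.28*c^3 - 19.14*c^2 + 3.3*c + 4.69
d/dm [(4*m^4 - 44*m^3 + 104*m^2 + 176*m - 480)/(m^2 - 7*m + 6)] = 8*(m^3 - 4*m^2 + 5*m - 8)/(m^2 - 2*m + 1)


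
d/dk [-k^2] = -2*k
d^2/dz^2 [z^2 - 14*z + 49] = 2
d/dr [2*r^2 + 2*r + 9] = 4*r + 2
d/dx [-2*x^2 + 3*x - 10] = 3 - 4*x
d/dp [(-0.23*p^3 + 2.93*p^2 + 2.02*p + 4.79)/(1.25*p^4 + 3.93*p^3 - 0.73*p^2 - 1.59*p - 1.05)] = (0.2875*p^6 - 7.325*p^5 - 18.922*p^4 - 39.0958*p^3 - 58.9337*p^2 + 0.840400000000001*p + 5.4951)/(1.5625*p^8 + 9.825*p^7 + 13.6199*p^6 - 9.7128*p^5 - 14.5895*p^4 - 5.9316*p^3 + 4.0611*p^2 + 3.339*p + 1.1025)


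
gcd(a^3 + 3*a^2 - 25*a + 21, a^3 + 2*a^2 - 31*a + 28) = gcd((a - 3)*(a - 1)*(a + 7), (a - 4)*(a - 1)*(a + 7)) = a^2 + 6*a - 7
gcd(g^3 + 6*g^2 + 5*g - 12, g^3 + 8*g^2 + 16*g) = g + 4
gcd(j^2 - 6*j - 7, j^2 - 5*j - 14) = j - 7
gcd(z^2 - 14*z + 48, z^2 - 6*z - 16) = z - 8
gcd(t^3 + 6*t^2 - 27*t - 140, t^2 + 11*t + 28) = t^2 + 11*t + 28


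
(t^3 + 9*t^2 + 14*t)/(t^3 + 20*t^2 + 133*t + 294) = t*(t + 2)/(t^2 + 13*t + 42)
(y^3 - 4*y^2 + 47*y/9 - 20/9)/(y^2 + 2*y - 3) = (y^2 - 3*y + 20/9)/(y + 3)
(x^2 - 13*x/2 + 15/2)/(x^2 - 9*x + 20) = (x - 3/2)/(x - 4)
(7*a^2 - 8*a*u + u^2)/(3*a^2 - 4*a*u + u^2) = (-7*a + u)/(-3*a + u)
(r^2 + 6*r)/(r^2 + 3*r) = (r + 6)/(r + 3)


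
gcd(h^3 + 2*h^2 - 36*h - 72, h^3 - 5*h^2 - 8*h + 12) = h^2 - 4*h - 12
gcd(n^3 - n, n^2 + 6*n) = n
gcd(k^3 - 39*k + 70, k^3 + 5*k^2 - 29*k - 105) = k^2 + 2*k - 35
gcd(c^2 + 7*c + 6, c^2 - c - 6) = 1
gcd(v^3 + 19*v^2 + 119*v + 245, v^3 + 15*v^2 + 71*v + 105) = v^2 + 12*v + 35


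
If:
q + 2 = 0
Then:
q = -2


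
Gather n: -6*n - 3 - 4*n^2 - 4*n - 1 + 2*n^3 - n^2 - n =2*n^3 - 5*n^2 - 11*n - 4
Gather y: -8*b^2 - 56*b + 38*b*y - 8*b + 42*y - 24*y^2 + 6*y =-8*b^2 - 64*b - 24*y^2 + y*(38*b + 48)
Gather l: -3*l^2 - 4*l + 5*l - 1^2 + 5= -3*l^2 + l + 4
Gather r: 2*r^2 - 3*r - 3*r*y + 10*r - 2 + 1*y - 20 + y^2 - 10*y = 2*r^2 + r*(7 - 3*y) + y^2 - 9*y - 22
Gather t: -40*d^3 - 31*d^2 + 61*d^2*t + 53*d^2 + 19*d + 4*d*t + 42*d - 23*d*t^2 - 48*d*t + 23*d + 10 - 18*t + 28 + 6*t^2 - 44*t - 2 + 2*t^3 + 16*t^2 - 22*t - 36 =-40*d^3 + 22*d^2 + 84*d + 2*t^3 + t^2*(22 - 23*d) + t*(61*d^2 - 44*d - 84)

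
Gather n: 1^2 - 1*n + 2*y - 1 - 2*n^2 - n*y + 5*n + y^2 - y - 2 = -2*n^2 + n*(4 - y) + y^2 + y - 2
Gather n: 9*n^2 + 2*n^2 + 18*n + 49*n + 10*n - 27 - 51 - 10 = 11*n^2 + 77*n - 88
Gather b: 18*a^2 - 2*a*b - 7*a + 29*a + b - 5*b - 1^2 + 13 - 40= 18*a^2 + 22*a + b*(-2*a - 4) - 28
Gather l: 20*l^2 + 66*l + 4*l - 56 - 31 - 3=20*l^2 + 70*l - 90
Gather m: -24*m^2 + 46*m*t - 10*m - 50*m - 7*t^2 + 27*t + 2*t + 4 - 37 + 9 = -24*m^2 + m*(46*t - 60) - 7*t^2 + 29*t - 24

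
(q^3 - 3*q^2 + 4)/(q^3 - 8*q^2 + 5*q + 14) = (q - 2)/(q - 7)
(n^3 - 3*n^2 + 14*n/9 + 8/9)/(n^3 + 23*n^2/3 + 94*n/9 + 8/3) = (3*n^2 - 10*n + 8)/(3*n^2 + 22*n + 24)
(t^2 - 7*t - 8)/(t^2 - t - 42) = (-t^2 + 7*t + 8)/(-t^2 + t + 42)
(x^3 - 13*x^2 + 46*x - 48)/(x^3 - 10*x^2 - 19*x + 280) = (x^2 - 5*x + 6)/(x^2 - 2*x - 35)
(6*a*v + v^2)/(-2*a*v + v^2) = (6*a + v)/(-2*a + v)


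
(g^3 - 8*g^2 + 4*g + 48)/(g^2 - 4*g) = g - 4 - 12/g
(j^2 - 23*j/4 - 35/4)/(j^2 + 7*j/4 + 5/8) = 2*(j - 7)/(2*j + 1)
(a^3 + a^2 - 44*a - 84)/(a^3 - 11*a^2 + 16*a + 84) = (a + 6)/(a - 6)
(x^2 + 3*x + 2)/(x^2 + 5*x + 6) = (x + 1)/(x + 3)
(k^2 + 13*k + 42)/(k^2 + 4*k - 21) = (k + 6)/(k - 3)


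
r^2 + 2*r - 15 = (r - 3)*(r + 5)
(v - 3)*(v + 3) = v^2 - 9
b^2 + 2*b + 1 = (b + 1)^2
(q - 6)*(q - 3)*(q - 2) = q^3 - 11*q^2 + 36*q - 36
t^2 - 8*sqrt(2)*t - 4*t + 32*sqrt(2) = (t - 4)*(t - 8*sqrt(2))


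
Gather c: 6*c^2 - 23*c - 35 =6*c^2 - 23*c - 35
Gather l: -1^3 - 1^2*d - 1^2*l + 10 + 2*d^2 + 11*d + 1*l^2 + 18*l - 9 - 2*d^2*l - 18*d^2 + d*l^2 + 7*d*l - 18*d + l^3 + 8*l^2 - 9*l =-16*d^2 - 8*d + l^3 + l^2*(d + 9) + l*(-2*d^2 + 7*d + 8)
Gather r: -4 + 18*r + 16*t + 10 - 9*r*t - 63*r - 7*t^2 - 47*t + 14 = r*(-9*t - 45) - 7*t^2 - 31*t + 20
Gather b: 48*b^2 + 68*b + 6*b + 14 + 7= 48*b^2 + 74*b + 21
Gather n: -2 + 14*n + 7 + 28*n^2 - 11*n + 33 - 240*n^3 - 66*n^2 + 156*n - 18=-240*n^3 - 38*n^2 + 159*n + 20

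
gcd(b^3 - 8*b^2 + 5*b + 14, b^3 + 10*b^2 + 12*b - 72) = b - 2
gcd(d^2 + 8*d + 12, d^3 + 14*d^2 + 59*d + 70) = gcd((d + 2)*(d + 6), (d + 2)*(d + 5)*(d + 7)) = d + 2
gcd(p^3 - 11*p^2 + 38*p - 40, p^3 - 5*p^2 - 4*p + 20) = p^2 - 7*p + 10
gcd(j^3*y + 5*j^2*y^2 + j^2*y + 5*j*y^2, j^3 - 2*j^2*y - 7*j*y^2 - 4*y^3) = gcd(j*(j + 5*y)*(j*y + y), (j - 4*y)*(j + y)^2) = 1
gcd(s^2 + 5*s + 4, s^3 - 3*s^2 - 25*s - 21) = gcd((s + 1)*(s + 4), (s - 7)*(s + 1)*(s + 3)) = s + 1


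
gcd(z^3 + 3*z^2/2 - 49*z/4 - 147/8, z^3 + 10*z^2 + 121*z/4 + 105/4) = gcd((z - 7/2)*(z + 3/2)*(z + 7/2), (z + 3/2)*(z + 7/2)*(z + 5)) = z^2 + 5*z + 21/4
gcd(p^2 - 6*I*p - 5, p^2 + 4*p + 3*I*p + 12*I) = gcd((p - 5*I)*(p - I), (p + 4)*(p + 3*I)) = 1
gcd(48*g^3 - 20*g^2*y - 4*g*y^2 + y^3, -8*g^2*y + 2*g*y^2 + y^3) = -8*g^2 + 2*g*y + y^2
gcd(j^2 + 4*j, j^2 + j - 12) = j + 4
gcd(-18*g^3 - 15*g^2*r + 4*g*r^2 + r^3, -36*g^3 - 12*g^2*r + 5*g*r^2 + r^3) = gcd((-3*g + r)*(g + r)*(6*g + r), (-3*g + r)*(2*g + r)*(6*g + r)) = -18*g^2 + 3*g*r + r^2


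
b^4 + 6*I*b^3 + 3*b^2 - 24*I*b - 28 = (b - 2)*(b + 2)*(b - I)*(b + 7*I)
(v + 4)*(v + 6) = v^2 + 10*v + 24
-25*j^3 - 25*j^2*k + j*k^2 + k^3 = (-5*j + k)*(j + k)*(5*j + k)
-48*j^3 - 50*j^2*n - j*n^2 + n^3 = (-8*j + n)*(j + n)*(6*j + n)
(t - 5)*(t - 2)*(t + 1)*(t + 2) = t^4 - 4*t^3 - 9*t^2 + 16*t + 20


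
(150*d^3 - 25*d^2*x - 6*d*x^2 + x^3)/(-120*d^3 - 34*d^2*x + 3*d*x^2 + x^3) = (-5*d + x)/(4*d + x)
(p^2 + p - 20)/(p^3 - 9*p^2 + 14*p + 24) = (p + 5)/(p^2 - 5*p - 6)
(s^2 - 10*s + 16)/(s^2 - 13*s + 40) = (s - 2)/(s - 5)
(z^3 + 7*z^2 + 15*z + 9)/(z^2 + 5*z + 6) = (z^2 + 4*z + 3)/(z + 2)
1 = 1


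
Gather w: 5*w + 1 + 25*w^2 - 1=25*w^2 + 5*w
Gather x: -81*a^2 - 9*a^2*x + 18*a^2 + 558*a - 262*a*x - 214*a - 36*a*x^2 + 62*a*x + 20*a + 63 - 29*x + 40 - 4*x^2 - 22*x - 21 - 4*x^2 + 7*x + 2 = -63*a^2 + 364*a + x^2*(-36*a - 8) + x*(-9*a^2 - 200*a - 44) + 84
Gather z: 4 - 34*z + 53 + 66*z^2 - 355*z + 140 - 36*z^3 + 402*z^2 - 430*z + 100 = -36*z^3 + 468*z^2 - 819*z + 297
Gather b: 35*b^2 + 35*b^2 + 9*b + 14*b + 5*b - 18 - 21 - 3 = 70*b^2 + 28*b - 42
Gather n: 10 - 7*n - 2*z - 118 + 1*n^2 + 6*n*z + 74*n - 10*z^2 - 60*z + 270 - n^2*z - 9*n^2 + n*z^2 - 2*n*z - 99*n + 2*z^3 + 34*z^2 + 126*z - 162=n^2*(-z - 8) + n*(z^2 + 4*z - 32) + 2*z^3 + 24*z^2 + 64*z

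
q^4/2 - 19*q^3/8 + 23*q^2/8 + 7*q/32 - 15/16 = (q/2 + 1/4)*(q - 5/2)*(q - 2)*(q - 3/4)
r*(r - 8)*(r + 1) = r^3 - 7*r^2 - 8*r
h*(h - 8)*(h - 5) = h^3 - 13*h^2 + 40*h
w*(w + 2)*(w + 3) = w^3 + 5*w^2 + 6*w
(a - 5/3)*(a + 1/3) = a^2 - 4*a/3 - 5/9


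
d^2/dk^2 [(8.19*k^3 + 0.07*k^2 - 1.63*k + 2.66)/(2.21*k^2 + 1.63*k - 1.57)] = (2.8421709430404e-14*k^4 + 83.92722*k^3 - 46.346664*k^2 + 144.684228*k + 24.595932)/(10.793861*k^6 + 23.883249*k^5 - 5.38886400000001*k^4 - 29.602919*k^3 + 3.828288*k^2 + 12.053361*k - 3.869893)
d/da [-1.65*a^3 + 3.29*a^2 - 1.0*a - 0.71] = -4.95*a^2 + 6.58*a - 1.0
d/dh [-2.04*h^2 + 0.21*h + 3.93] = 0.21 - 4.08*h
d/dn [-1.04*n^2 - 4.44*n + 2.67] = -2.08*n - 4.44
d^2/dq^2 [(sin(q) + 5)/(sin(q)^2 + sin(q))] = (-sin(q) - 18 + 5/sin(q) + 20/sin(q)^2 + 10/sin(q)^3)/(sin(q) + 1)^2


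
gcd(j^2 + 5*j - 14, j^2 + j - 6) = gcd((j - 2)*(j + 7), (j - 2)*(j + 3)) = j - 2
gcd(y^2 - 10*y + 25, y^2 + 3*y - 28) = 1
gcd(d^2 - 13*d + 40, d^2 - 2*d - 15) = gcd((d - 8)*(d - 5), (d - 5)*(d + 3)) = d - 5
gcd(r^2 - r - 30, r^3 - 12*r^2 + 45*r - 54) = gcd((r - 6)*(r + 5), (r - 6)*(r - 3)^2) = r - 6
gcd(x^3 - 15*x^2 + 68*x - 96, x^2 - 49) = 1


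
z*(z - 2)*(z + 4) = z^3 + 2*z^2 - 8*z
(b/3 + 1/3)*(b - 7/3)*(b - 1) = b^3/3 - 7*b^2/9 - b/3 + 7/9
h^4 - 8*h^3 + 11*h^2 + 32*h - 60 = (h - 5)*(h - 3)*(h - 2)*(h + 2)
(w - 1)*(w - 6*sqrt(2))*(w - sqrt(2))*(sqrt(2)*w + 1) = sqrt(2)*w^4 - 13*w^3 - sqrt(2)*w^3 + 5*sqrt(2)*w^2 + 13*w^2 - 5*sqrt(2)*w + 12*w - 12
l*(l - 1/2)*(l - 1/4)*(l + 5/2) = l^4 + 7*l^3/4 - 7*l^2/4 + 5*l/16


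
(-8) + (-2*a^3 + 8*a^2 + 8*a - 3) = -2*a^3 + 8*a^2 + 8*a - 11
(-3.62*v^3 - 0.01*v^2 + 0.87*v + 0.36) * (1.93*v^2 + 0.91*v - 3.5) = -6.9866*v^5 - 3.3135*v^4 + 14.34*v^3 + 1.5215*v^2 - 2.7174*v - 1.26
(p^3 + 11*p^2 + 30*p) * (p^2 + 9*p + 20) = p^5 + 20*p^4 + 149*p^3 + 490*p^2 + 600*p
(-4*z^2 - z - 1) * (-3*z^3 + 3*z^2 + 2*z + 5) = 12*z^5 - 9*z^4 - 8*z^3 - 25*z^2 - 7*z - 5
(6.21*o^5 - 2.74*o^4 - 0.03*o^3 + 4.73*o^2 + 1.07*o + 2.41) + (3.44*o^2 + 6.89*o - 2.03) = 6.21*o^5 - 2.74*o^4 - 0.03*o^3 + 8.17*o^2 + 7.96*o + 0.38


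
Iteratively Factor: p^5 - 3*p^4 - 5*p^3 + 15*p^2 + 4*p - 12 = (p + 2)*(p^4 - 5*p^3 + 5*p^2 + 5*p - 6) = (p - 2)*(p + 2)*(p^3 - 3*p^2 - p + 3) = (p - 3)*(p - 2)*(p + 2)*(p^2 - 1) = (p - 3)*(p - 2)*(p - 1)*(p + 2)*(p + 1)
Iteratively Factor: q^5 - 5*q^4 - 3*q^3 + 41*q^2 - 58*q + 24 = (q - 1)*(q^4 - 4*q^3 - 7*q^2 + 34*q - 24) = (q - 2)*(q - 1)*(q^3 - 2*q^2 - 11*q + 12) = (q - 4)*(q - 2)*(q - 1)*(q^2 + 2*q - 3) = (q - 4)*(q - 2)*(q - 1)*(q + 3)*(q - 1)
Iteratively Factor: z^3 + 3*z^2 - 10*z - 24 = (z - 3)*(z^2 + 6*z + 8) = (z - 3)*(z + 2)*(z + 4)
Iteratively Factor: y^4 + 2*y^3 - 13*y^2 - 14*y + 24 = (y - 1)*(y^3 + 3*y^2 - 10*y - 24) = (y - 1)*(y + 4)*(y^2 - y - 6) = (y - 1)*(y + 2)*(y + 4)*(y - 3)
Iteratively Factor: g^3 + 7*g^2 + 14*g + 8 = (g + 2)*(g^2 + 5*g + 4) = (g + 1)*(g + 2)*(g + 4)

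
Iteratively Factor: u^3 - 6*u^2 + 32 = (u - 4)*(u^2 - 2*u - 8) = (u - 4)^2*(u + 2)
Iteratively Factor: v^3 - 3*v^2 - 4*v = (v)*(v^2 - 3*v - 4) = v*(v + 1)*(v - 4)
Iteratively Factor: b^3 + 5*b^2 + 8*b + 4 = (b + 2)*(b^2 + 3*b + 2) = (b + 2)^2*(b + 1)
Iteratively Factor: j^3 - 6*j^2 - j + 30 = (j + 2)*(j^2 - 8*j + 15) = (j - 5)*(j + 2)*(j - 3)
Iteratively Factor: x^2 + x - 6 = (x - 2)*(x + 3)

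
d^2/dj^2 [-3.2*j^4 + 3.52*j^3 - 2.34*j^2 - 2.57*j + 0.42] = -38.4*j^2 + 21.12*j - 4.68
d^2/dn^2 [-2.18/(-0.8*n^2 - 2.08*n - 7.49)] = (-2.7904*n^2 - 7.25504*n + 2.18*(1.6*n + 2.08)*(3.2*n + 4.16) - 26.12512)/(0.8*n^2 + 2.08*n + 7.49)^3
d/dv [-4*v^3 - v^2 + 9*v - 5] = -12*v^2 - 2*v + 9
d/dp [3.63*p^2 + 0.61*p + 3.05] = 7.26*p + 0.61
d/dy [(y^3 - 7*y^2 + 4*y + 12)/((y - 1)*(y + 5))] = (y^4 + 8*y^3 - 47*y^2 + 46*y - 68)/(y^4 + 8*y^3 + 6*y^2 - 40*y + 25)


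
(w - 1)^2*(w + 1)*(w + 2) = w^4 + w^3 - 3*w^2 - w + 2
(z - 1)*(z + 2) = z^2 + z - 2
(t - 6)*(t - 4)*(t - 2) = t^3 - 12*t^2 + 44*t - 48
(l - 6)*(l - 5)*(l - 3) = l^3 - 14*l^2 + 63*l - 90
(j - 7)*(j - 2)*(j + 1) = j^3 - 8*j^2 + 5*j + 14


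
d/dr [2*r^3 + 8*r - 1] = 6*r^2 + 8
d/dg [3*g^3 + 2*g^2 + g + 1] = 9*g^2 + 4*g + 1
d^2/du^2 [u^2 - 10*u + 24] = 2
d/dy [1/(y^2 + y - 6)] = (-2*y - 1)/(y^2 + y - 6)^2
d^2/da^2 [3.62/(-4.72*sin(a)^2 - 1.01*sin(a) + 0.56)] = (322.591232*sin(a)^4 + 51.771792*sin(a)^3 - 441.92055*sin(a)^2 - 101.496112*sin(a) - 26.522292)/(4.72*sin(a)^2 + 1.01*sin(a) - 0.56)^3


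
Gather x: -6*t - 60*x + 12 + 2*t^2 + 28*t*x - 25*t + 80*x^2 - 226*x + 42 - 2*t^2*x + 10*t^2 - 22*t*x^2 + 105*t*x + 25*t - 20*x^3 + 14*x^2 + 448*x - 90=12*t^2 - 6*t - 20*x^3 + x^2*(94 - 22*t) + x*(-2*t^2 + 133*t + 162) - 36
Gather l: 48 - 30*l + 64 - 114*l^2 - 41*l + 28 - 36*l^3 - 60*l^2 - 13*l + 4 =-36*l^3 - 174*l^2 - 84*l + 144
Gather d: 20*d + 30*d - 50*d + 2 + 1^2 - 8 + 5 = 0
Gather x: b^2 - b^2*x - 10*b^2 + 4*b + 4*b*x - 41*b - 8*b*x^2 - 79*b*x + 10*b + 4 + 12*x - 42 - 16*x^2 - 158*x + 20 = -9*b^2 - 27*b + x^2*(-8*b - 16) + x*(-b^2 - 75*b - 146) - 18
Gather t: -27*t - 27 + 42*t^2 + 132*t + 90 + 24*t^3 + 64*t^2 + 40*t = 24*t^3 + 106*t^2 + 145*t + 63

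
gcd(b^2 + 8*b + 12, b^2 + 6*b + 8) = b + 2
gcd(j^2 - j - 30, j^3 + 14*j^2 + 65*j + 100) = j + 5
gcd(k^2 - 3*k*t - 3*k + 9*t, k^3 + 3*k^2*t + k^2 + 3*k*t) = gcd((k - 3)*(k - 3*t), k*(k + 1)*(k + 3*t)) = 1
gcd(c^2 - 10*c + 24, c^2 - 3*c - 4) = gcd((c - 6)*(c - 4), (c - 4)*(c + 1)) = c - 4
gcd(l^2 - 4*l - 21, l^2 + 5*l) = 1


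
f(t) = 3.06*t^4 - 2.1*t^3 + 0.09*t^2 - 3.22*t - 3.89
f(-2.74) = 221.28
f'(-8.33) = -7516.71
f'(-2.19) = -162.39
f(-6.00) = 4438.03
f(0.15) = -4.38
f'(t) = 12.24*t^3 - 6.3*t^2 + 0.18*t - 3.22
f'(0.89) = 0.58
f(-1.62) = 31.57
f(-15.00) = 162064.66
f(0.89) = -6.25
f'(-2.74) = -302.80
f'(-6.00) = -2874.94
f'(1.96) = 65.09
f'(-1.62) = -72.08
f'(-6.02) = -2902.98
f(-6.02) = 4495.81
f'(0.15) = -3.29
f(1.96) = 19.49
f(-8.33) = 15976.35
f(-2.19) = 96.04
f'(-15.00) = -42733.42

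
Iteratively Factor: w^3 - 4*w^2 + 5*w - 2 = (w - 2)*(w^2 - 2*w + 1) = (w - 2)*(w - 1)*(w - 1)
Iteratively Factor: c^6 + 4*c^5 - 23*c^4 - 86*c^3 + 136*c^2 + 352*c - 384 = (c - 1)*(c^5 + 5*c^4 - 18*c^3 - 104*c^2 + 32*c + 384) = (c - 1)*(c + 3)*(c^4 + 2*c^3 - 24*c^2 - 32*c + 128) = (c - 1)*(c + 3)*(c + 4)*(c^3 - 2*c^2 - 16*c + 32) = (c - 4)*(c - 1)*(c + 3)*(c + 4)*(c^2 + 2*c - 8) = (c - 4)*(c - 1)*(c + 3)*(c + 4)^2*(c - 2)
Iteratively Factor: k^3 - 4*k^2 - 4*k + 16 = (k + 2)*(k^2 - 6*k + 8) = (k - 4)*(k + 2)*(k - 2)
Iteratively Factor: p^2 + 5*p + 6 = (p + 2)*(p + 3)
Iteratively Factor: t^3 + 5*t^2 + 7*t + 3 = (t + 1)*(t^2 + 4*t + 3) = (t + 1)^2*(t + 3)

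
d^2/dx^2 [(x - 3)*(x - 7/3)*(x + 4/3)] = 6*x - 8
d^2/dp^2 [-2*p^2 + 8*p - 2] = -4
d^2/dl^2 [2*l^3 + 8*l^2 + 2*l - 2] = 12*l + 16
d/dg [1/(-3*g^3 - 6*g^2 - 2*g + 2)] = (9*g^2 + 12*g + 2)/(3*g^3 + 6*g^2 + 2*g - 2)^2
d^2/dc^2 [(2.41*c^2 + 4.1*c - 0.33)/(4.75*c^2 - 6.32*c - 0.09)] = (-5.6843418860808e-14*c^4 + 329.7089*c^3 - 38.4921000000001*c^2 + 69.9561*c - 31.269252)/(107.171875*c^6 - 427.785*c^5 + 563.087325*c^4 - 236.225168*c^3 - 10.669023*c^2 - 0.153576*c - 0.000729)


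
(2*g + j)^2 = 4*g^2 + 4*g*j + j^2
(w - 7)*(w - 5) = w^2 - 12*w + 35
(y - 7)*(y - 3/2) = y^2 - 17*y/2 + 21/2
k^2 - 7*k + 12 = (k - 4)*(k - 3)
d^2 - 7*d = d*(d - 7)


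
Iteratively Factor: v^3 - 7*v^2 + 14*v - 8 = (v - 1)*(v^2 - 6*v + 8) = (v - 4)*(v - 1)*(v - 2)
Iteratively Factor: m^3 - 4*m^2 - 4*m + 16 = (m - 4)*(m^2 - 4) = (m - 4)*(m + 2)*(m - 2)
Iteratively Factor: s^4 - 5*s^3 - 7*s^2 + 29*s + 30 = (s - 5)*(s^3 - 7*s - 6) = (s - 5)*(s + 2)*(s^2 - 2*s - 3) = (s - 5)*(s + 1)*(s + 2)*(s - 3)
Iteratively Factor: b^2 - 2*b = (b)*(b - 2)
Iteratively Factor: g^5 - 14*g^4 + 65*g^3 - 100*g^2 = (g)*(g^4 - 14*g^3 + 65*g^2 - 100*g) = g^2*(g^3 - 14*g^2 + 65*g - 100) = g^2*(g - 5)*(g^2 - 9*g + 20) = g^2*(g - 5)^2*(g - 4)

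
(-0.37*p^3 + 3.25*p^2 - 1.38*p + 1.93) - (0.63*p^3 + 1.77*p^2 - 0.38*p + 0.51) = -1.0*p^3 + 1.48*p^2 - 1.0*p + 1.42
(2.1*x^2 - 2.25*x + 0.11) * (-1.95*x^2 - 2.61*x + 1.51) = -4.095*x^4 - 1.0935*x^3 + 8.829*x^2 - 3.6846*x + 0.1661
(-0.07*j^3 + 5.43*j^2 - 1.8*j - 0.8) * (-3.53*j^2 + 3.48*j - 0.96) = 0.2471*j^5 - 19.4115*j^4 + 25.3176*j^3 - 8.6528*j^2 - 1.056*j + 0.768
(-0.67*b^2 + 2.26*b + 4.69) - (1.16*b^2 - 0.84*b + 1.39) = -1.83*b^2 + 3.1*b + 3.3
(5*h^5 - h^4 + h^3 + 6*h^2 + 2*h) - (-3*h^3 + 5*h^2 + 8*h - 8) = 5*h^5 - h^4 + 4*h^3 + h^2 - 6*h + 8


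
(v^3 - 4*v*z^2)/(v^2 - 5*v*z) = (v^2 - 4*z^2)/(v - 5*z)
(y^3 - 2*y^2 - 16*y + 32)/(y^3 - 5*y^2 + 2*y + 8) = (y + 4)/(y + 1)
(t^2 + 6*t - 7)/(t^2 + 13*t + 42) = (t - 1)/(t + 6)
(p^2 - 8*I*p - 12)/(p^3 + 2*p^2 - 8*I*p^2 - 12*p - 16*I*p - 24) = 1/(p + 2)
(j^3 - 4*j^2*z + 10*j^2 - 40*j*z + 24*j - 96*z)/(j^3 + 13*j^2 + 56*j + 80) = (j^2 - 4*j*z + 6*j - 24*z)/(j^2 + 9*j + 20)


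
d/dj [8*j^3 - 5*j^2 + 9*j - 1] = 24*j^2 - 10*j + 9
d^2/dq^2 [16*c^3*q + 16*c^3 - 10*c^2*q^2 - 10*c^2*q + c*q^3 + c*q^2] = 2*c*(-10*c + 3*q + 1)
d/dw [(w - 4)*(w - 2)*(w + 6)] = 3*w^2 - 28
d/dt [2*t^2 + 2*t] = 4*t + 2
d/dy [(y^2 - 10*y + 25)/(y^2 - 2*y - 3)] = 8*(y^2 - 7*y + 10)/(y^4 - 4*y^3 - 2*y^2 + 12*y + 9)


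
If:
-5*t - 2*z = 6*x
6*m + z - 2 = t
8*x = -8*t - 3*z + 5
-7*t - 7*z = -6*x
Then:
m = 121/48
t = 45/8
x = -35/16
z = -15/2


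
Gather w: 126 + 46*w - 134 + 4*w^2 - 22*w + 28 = 4*w^2 + 24*w + 20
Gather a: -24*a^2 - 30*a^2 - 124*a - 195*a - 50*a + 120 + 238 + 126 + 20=-54*a^2 - 369*a + 504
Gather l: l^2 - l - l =l^2 - 2*l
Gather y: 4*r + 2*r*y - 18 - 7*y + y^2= 4*r + y^2 + y*(2*r - 7) - 18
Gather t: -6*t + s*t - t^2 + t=-t^2 + t*(s - 5)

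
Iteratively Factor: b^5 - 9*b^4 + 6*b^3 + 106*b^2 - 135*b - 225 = (b - 5)*(b^4 - 4*b^3 - 14*b^2 + 36*b + 45) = (b - 5)^2*(b^3 + b^2 - 9*b - 9) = (b - 5)^2*(b - 3)*(b^2 + 4*b + 3) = (b - 5)^2*(b - 3)*(b + 3)*(b + 1)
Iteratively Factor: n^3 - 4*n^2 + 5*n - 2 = (n - 2)*(n^2 - 2*n + 1) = (n - 2)*(n - 1)*(n - 1)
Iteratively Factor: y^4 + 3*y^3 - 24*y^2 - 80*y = (y)*(y^3 + 3*y^2 - 24*y - 80) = y*(y + 4)*(y^2 - y - 20) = y*(y + 4)^2*(y - 5)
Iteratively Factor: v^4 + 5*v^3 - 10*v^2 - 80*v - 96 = (v + 3)*(v^3 + 2*v^2 - 16*v - 32) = (v + 2)*(v + 3)*(v^2 - 16) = (v - 4)*(v + 2)*(v + 3)*(v + 4)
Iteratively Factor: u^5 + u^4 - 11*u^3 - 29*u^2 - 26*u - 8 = (u + 2)*(u^4 - u^3 - 9*u^2 - 11*u - 4) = (u + 1)*(u + 2)*(u^3 - 2*u^2 - 7*u - 4) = (u - 4)*(u + 1)*(u + 2)*(u^2 + 2*u + 1) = (u - 4)*(u + 1)^2*(u + 2)*(u + 1)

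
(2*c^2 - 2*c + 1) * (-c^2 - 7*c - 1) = -2*c^4 - 12*c^3 + 11*c^2 - 5*c - 1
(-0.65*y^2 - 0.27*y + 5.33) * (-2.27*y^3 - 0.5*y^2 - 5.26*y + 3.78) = 1.4755*y^5 + 0.9379*y^4 - 8.5451*y^3 - 3.7018*y^2 - 29.0564*y + 20.1474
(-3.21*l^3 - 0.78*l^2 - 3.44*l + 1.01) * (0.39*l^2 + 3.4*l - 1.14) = -1.2519*l^5 - 11.2182*l^4 - 0.3342*l^3 - 10.4129*l^2 + 7.3556*l - 1.1514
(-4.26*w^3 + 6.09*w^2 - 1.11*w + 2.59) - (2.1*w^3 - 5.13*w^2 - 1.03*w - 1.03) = -6.36*w^3 + 11.22*w^2 - 0.0800000000000001*w + 3.62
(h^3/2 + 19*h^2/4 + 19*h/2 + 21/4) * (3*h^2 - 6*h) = 3*h^5/2 + 45*h^4/4 - 165*h^2/4 - 63*h/2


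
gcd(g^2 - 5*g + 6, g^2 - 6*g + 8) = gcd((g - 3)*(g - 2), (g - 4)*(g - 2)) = g - 2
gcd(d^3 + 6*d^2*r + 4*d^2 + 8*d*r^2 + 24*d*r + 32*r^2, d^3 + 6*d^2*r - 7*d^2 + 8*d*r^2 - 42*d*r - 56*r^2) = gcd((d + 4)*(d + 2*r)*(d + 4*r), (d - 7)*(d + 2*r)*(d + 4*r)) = d^2 + 6*d*r + 8*r^2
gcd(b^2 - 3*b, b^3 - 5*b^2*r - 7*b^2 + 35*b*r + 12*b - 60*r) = b - 3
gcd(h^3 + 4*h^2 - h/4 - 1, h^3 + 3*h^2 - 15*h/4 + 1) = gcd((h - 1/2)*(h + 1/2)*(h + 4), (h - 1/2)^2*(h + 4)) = h^2 + 7*h/2 - 2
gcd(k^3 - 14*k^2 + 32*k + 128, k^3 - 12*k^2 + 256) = k^2 - 16*k + 64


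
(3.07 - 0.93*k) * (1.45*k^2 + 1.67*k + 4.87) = -1.3485*k^3 + 2.8984*k^2 + 0.597799999999999*k + 14.9509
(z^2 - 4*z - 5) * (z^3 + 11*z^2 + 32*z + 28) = z^5 + 7*z^4 - 17*z^3 - 155*z^2 - 272*z - 140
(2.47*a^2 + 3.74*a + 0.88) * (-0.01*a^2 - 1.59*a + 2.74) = -0.0247*a^4 - 3.9647*a^3 + 0.8124*a^2 + 8.8484*a + 2.4112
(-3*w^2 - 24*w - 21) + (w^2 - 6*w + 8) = -2*w^2 - 30*w - 13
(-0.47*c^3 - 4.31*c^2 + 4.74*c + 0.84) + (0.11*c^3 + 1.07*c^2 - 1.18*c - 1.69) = -0.36*c^3 - 3.24*c^2 + 3.56*c - 0.85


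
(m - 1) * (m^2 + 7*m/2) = m^3 + 5*m^2/2 - 7*m/2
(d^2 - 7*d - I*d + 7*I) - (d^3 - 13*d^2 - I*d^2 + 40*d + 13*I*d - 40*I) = -d^3 + 14*d^2 + I*d^2 - 47*d - 14*I*d + 47*I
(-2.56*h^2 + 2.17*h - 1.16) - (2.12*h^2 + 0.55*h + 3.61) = -4.68*h^2 + 1.62*h - 4.77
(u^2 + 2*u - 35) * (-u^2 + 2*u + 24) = -u^4 + 63*u^2 - 22*u - 840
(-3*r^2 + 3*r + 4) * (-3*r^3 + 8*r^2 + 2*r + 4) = 9*r^5 - 33*r^4 + 6*r^3 + 26*r^2 + 20*r + 16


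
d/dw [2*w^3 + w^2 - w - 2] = 6*w^2 + 2*w - 1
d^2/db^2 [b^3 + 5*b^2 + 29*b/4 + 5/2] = 6*b + 10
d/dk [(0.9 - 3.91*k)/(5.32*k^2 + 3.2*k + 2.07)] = (20.8012*k^2 - 9.576*k - 10.9737)/(28.3024*k^4 + 34.048*k^3 + 32.2648*k^2 + 13.248*k + 4.2849)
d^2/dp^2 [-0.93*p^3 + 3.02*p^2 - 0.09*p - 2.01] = 6.04 - 5.58*p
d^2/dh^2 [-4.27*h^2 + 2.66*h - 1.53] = -8.54000000000000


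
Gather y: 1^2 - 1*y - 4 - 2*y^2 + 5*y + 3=-2*y^2 + 4*y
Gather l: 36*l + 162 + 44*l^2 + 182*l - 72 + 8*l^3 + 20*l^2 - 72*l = 8*l^3 + 64*l^2 + 146*l + 90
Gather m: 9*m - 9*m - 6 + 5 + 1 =0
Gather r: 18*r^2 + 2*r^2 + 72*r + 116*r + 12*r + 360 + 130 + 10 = 20*r^2 + 200*r + 500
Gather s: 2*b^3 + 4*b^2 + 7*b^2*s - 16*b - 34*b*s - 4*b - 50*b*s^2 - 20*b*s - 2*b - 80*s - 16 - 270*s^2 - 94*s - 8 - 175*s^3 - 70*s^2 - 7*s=2*b^3 + 4*b^2 - 22*b - 175*s^3 + s^2*(-50*b - 340) + s*(7*b^2 - 54*b - 181) - 24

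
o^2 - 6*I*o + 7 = (o - 7*I)*(o + I)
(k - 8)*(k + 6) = k^2 - 2*k - 48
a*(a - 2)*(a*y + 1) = a^3*y - 2*a^2*y + a^2 - 2*a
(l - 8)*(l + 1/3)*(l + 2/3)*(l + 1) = l^4 - 6*l^3 - 133*l^2/9 - 86*l/9 - 16/9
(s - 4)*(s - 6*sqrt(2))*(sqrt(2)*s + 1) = sqrt(2)*s^3 - 11*s^2 - 4*sqrt(2)*s^2 - 6*sqrt(2)*s + 44*s + 24*sqrt(2)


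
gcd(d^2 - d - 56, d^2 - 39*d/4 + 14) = d - 8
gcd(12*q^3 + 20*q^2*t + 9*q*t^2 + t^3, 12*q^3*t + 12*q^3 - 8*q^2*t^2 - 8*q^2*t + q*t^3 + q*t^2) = 1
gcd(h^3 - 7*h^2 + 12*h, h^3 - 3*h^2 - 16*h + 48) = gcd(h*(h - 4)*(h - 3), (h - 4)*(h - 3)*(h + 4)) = h^2 - 7*h + 12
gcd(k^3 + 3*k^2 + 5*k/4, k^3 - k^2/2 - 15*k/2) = k^2 + 5*k/2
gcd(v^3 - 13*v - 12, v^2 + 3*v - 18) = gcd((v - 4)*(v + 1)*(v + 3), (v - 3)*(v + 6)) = 1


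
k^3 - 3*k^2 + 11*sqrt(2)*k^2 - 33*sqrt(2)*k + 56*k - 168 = (k - 3)*(k + 4*sqrt(2))*(k + 7*sqrt(2))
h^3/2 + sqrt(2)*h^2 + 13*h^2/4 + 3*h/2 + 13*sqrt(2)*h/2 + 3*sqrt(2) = (h/2 + sqrt(2))*(h + 1/2)*(h + 6)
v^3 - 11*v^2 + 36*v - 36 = (v - 6)*(v - 3)*(v - 2)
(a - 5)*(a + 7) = a^2 + 2*a - 35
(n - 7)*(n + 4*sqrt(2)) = n^2 - 7*n + 4*sqrt(2)*n - 28*sqrt(2)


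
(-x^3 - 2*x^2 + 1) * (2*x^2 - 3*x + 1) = -2*x^5 - x^4 + 5*x^3 - 3*x + 1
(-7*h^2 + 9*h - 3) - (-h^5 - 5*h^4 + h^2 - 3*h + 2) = h^5 + 5*h^4 - 8*h^2 + 12*h - 5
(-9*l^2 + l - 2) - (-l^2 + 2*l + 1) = -8*l^2 - l - 3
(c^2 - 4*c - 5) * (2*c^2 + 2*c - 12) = 2*c^4 - 6*c^3 - 30*c^2 + 38*c + 60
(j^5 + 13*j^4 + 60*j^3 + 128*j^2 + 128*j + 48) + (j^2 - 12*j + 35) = j^5 + 13*j^4 + 60*j^3 + 129*j^2 + 116*j + 83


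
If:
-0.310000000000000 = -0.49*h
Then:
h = 0.63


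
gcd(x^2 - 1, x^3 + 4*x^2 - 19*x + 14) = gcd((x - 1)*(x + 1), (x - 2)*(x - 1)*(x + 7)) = x - 1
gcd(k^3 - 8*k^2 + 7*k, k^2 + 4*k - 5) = k - 1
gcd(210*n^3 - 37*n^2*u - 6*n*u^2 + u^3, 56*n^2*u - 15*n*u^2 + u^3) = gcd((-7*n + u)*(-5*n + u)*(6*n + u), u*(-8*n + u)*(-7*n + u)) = -7*n + u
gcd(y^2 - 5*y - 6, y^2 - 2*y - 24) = y - 6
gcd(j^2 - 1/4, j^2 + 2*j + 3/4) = j + 1/2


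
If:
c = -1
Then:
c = -1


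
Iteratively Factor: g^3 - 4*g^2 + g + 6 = (g + 1)*(g^2 - 5*g + 6) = (g - 2)*(g + 1)*(g - 3)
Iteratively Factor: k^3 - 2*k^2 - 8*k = (k)*(k^2 - 2*k - 8) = k*(k + 2)*(k - 4)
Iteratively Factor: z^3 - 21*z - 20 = (z - 5)*(z^2 + 5*z + 4) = (z - 5)*(z + 4)*(z + 1)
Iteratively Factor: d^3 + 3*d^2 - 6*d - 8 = (d + 1)*(d^2 + 2*d - 8) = (d + 1)*(d + 4)*(d - 2)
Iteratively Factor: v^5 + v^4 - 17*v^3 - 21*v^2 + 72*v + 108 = (v + 3)*(v^4 - 2*v^3 - 11*v^2 + 12*v + 36) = (v + 2)*(v + 3)*(v^3 - 4*v^2 - 3*v + 18) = (v + 2)^2*(v + 3)*(v^2 - 6*v + 9) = (v - 3)*(v + 2)^2*(v + 3)*(v - 3)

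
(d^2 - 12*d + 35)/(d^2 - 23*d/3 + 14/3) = 3*(d - 5)/(3*d - 2)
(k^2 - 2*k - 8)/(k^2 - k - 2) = (-k^2 + 2*k + 8)/(-k^2 + k + 2)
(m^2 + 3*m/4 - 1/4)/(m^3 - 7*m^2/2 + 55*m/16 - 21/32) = 8*(m + 1)/(8*m^2 - 26*m + 21)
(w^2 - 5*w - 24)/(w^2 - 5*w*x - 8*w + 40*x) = (-w - 3)/(-w + 5*x)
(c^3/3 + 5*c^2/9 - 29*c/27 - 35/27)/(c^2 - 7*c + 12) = (9*c^3 + 15*c^2 - 29*c - 35)/(27*(c^2 - 7*c + 12))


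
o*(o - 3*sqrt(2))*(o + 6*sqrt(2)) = o^3 + 3*sqrt(2)*o^2 - 36*o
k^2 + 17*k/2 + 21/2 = (k + 3/2)*(k + 7)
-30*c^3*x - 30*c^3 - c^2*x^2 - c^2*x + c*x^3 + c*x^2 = (-6*c + x)*(5*c + x)*(c*x + c)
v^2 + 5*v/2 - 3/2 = (v - 1/2)*(v + 3)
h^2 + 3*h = h*(h + 3)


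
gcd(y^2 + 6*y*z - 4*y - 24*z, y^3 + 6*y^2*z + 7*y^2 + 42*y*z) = y + 6*z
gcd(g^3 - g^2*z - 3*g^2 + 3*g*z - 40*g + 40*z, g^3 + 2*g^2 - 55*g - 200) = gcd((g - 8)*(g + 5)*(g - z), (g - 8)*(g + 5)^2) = g^2 - 3*g - 40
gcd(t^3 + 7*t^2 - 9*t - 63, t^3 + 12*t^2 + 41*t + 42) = t^2 + 10*t + 21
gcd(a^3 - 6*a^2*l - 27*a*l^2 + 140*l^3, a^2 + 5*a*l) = a + 5*l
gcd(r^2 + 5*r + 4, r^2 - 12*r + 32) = 1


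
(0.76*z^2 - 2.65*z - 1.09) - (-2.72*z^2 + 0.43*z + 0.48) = 3.48*z^2 - 3.08*z - 1.57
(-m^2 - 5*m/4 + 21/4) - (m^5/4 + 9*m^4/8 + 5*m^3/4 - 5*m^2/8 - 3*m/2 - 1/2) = -m^5/4 - 9*m^4/8 - 5*m^3/4 - 3*m^2/8 + m/4 + 23/4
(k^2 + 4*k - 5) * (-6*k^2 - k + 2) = -6*k^4 - 25*k^3 + 28*k^2 + 13*k - 10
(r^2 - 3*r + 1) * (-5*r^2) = -5*r^4 + 15*r^3 - 5*r^2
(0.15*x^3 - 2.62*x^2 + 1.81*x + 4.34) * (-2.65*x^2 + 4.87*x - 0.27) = -0.3975*x^5 + 7.6735*x^4 - 17.5964*x^3 - 1.9789*x^2 + 20.6471*x - 1.1718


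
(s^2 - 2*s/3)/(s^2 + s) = (s - 2/3)/(s + 1)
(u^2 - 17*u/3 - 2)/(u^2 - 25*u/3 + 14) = (3*u + 1)/(3*u - 7)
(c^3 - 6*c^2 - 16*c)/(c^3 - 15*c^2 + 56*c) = (c + 2)/(c - 7)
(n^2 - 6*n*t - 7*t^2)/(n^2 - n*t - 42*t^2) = (n + t)/(n + 6*t)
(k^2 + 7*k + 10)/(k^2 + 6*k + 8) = (k + 5)/(k + 4)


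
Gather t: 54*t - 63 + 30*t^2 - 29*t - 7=30*t^2 + 25*t - 70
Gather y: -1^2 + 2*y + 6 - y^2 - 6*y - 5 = -y^2 - 4*y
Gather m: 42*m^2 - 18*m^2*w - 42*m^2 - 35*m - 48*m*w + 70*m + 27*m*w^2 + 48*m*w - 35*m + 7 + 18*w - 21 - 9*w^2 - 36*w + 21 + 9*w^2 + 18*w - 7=-18*m^2*w + 27*m*w^2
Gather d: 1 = 1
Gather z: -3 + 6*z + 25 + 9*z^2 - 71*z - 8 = 9*z^2 - 65*z + 14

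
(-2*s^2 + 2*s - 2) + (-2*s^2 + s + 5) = -4*s^2 + 3*s + 3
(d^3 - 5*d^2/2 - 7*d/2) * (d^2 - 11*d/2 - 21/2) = d^5 - 8*d^4 - d^3/4 + 91*d^2/2 + 147*d/4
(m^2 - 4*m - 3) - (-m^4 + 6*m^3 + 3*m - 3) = m^4 - 6*m^3 + m^2 - 7*m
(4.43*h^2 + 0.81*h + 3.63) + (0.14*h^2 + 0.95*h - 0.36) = 4.57*h^2 + 1.76*h + 3.27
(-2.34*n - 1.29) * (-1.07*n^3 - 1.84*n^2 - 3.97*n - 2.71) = 2.5038*n^4 + 5.6859*n^3 + 11.6634*n^2 + 11.4627*n + 3.4959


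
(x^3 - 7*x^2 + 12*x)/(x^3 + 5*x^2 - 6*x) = (x^2 - 7*x + 12)/(x^2 + 5*x - 6)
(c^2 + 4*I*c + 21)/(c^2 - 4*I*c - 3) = (c + 7*I)/(c - I)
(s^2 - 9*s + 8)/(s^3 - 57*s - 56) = (s - 1)/(s^2 + 8*s + 7)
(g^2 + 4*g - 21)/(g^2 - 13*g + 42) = (g^2 + 4*g - 21)/(g^2 - 13*g + 42)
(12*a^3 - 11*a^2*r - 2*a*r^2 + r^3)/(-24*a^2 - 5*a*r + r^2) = (4*a^2 - 5*a*r + r^2)/(-8*a + r)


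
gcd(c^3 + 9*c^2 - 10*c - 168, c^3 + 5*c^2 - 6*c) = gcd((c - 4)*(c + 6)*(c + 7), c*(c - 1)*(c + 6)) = c + 6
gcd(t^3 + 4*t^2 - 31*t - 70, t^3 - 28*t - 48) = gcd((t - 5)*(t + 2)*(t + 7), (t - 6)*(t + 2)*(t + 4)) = t + 2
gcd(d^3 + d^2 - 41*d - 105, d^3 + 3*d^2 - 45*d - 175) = d^2 - 2*d - 35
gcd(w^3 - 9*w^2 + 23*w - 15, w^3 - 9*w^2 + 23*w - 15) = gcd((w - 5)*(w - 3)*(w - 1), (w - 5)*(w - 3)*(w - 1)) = w^3 - 9*w^2 + 23*w - 15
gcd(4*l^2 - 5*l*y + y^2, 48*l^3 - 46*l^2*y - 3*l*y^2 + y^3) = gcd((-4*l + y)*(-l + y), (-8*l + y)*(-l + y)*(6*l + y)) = -l + y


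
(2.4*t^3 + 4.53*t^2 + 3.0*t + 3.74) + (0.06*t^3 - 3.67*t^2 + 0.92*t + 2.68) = 2.46*t^3 + 0.86*t^2 + 3.92*t + 6.42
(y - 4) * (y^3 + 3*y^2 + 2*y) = y^4 - y^3 - 10*y^2 - 8*y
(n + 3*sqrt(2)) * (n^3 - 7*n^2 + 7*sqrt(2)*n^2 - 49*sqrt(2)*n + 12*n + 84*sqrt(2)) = n^4 - 7*n^3 + 10*sqrt(2)*n^3 - 70*sqrt(2)*n^2 + 54*n^2 - 294*n + 120*sqrt(2)*n + 504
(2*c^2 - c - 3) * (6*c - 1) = 12*c^3 - 8*c^2 - 17*c + 3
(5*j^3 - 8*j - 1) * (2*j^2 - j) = 10*j^5 - 5*j^4 - 16*j^3 + 6*j^2 + j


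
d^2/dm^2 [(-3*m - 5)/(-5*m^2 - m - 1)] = 2*((3*m + 5)*(10*m + 1)^2 - (45*m + 28)*(5*m^2 + m + 1))/(5*m^2 + m + 1)^3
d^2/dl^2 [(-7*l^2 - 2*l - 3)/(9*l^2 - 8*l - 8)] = 2*(-666*l^3 - 2241*l^2 + 216*l - 728)/(729*l^6 - 1944*l^5 - 216*l^4 + 2944*l^3 + 192*l^2 - 1536*l - 512)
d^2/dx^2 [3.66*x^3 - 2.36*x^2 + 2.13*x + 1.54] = 21.96*x - 4.72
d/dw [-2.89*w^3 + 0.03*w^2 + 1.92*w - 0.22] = -8.67*w^2 + 0.06*w + 1.92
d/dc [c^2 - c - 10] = 2*c - 1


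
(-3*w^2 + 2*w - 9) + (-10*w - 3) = -3*w^2 - 8*w - 12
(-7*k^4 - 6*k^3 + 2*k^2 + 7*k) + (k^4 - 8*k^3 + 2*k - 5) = -6*k^4 - 14*k^3 + 2*k^2 + 9*k - 5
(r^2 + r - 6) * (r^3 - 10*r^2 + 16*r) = r^5 - 9*r^4 + 76*r^2 - 96*r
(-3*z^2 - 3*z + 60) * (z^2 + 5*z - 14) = -3*z^4 - 18*z^3 + 87*z^2 + 342*z - 840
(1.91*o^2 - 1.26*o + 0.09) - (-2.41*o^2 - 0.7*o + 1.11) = 4.32*o^2 - 0.56*o - 1.02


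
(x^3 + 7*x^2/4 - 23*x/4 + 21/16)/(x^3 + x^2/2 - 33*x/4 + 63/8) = (4*x - 1)/(2*(2*x - 3))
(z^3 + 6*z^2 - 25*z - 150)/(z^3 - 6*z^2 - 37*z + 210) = (z + 5)/(z - 7)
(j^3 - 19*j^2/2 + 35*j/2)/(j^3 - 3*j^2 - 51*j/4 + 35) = 2*j*(j - 7)/(2*j^2 - j - 28)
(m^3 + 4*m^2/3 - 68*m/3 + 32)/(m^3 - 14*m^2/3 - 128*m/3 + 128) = (m - 2)/(m - 8)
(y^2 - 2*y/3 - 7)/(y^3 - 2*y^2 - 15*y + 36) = (y + 7/3)/(y^2 + y - 12)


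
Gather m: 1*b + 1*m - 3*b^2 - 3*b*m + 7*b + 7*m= -3*b^2 + 8*b + m*(8 - 3*b)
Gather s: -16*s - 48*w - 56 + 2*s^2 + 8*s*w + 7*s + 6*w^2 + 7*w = 2*s^2 + s*(8*w - 9) + 6*w^2 - 41*w - 56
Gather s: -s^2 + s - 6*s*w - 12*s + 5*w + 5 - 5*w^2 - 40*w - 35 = -s^2 + s*(-6*w - 11) - 5*w^2 - 35*w - 30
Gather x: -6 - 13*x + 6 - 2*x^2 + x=-2*x^2 - 12*x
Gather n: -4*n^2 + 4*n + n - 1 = -4*n^2 + 5*n - 1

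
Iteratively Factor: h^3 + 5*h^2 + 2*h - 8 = (h - 1)*(h^2 + 6*h + 8) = (h - 1)*(h + 4)*(h + 2)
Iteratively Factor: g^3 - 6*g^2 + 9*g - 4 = (g - 4)*(g^2 - 2*g + 1) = (g - 4)*(g - 1)*(g - 1)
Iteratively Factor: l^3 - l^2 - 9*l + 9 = (l - 3)*(l^2 + 2*l - 3) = (l - 3)*(l + 3)*(l - 1)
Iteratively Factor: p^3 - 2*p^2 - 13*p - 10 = (p + 1)*(p^2 - 3*p - 10) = (p + 1)*(p + 2)*(p - 5)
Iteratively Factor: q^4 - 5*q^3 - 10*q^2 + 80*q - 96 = (q - 2)*(q^3 - 3*q^2 - 16*q + 48) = (q - 4)*(q - 2)*(q^2 + q - 12) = (q - 4)*(q - 3)*(q - 2)*(q + 4)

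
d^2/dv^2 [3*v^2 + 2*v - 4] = 6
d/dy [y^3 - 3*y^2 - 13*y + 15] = 3*y^2 - 6*y - 13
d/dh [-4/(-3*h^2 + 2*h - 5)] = 8*(1 - 3*h)/(3*h^2 - 2*h + 5)^2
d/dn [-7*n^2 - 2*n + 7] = -14*n - 2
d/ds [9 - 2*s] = -2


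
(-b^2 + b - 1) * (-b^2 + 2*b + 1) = b^4 - 3*b^3 + 2*b^2 - b - 1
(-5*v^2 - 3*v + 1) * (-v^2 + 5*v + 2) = 5*v^4 - 22*v^3 - 26*v^2 - v + 2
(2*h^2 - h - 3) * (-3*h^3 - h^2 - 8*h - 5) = -6*h^5 + h^4 - 6*h^3 + h^2 + 29*h + 15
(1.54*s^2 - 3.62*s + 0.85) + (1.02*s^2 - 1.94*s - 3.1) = 2.56*s^2 - 5.56*s - 2.25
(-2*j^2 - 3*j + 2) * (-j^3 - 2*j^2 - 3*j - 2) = 2*j^5 + 7*j^4 + 10*j^3 + 9*j^2 - 4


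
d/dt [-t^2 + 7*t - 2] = 7 - 2*t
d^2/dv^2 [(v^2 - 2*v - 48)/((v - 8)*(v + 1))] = 10/(v^3 + 3*v^2 + 3*v + 1)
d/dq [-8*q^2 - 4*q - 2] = -16*q - 4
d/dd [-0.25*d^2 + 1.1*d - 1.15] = 1.1 - 0.5*d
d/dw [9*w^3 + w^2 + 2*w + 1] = 27*w^2 + 2*w + 2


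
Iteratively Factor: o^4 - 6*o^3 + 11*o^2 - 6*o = (o - 3)*(o^3 - 3*o^2 + 2*o) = o*(o - 3)*(o^2 - 3*o + 2) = o*(o - 3)*(o - 2)*(o - 1)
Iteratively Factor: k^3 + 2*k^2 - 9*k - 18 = (k + 3)*(k^2 - k - 6) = (k + 2)*(k + 3)*(k - 3)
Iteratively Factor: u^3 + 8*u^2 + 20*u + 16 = (u + 2)*(u^2 + 6*u + 8) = (u + 2)^2*(u + 4)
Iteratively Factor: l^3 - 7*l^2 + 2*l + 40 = (l - 4)*(l^2 - 3*l - 10) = (l - 4)*(l + 2)*(l - 5)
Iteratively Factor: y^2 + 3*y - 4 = (y + 4)*(y - 1)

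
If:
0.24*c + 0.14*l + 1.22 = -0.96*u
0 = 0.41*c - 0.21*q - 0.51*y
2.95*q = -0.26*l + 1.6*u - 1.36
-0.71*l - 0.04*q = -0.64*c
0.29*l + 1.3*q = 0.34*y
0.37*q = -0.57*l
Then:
No Solution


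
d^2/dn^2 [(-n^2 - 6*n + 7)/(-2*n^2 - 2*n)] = (5*n^3 - 21*n^2 - 21*n - 7)/(n^3*(n^3 + 3*n^2 + 3*n + 1))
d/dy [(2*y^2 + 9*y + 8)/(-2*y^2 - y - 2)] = 2*(8*y^2 + 12*y - 5)/(4*y^4 + 4*y^3 + 9*y^2 + 4*y + 4)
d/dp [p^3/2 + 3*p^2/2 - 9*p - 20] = 3*p^2/2 + 3*p - 9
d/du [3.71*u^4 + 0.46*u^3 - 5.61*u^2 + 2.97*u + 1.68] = 14.84*u^3 + 1.38*u^2 - 11.22*u + 2.97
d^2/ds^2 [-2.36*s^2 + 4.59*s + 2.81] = -4.72000000000000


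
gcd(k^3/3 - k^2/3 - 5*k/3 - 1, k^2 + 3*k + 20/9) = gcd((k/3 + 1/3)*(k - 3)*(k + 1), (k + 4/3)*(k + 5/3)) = 1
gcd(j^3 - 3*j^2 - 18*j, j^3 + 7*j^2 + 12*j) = j^2 + 3*j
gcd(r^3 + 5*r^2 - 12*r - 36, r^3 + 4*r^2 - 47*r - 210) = r + 6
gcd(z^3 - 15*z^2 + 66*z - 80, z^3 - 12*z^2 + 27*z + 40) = z^2 - 13*z + 40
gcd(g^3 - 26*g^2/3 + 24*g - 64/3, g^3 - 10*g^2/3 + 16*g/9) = g - 8/3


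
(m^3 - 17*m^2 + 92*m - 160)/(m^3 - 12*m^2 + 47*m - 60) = (m - 8)/(m - 3)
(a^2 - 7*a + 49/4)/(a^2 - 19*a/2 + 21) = (a - 7/2)/(a - 6)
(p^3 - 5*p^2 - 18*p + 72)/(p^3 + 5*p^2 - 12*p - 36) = (p^2 - 2*p - 24)/(p^2 + 8*p + 12)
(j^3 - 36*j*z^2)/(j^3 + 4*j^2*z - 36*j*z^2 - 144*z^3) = j/(j + 4*z)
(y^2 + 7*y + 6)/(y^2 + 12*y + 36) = (y + 1)/(y + 6)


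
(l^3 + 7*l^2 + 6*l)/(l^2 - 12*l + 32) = l*(l^2 + 7*l + 6)/(l^2 - 12*l + 32)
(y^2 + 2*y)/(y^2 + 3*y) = (y + 2)/(y + 3)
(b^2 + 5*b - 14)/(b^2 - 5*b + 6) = (b + 7)/(b - 3)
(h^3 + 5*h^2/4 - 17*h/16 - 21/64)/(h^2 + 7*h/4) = h - 1/2 - 3/(16*h)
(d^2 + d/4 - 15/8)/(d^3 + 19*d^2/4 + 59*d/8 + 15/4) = (4*d - 5)/(4*d^2 + 13*d + 10)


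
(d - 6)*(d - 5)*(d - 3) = d^3 - 14*d^2 + 63*d - 90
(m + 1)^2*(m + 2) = m^3 + 4*m^2 + 5*m + 2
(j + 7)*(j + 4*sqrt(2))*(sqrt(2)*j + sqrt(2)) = sqrt(2)*j^3 + 8*j^2 + 8*sqrt(2)*j^2 + 7*sqrt(2)*j + 64*j + 56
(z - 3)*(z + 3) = z^2 - 9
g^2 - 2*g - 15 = (g - 5)*(g + 3)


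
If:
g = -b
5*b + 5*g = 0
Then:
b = -g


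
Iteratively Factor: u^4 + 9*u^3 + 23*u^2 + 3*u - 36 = (u + 3)*(u^3 + 6*u^2 + 5*u - 12) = (u + 3)^2*(u^2 + 3*u - 4) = (u - 1)*(u + 3)^2*(u + 4)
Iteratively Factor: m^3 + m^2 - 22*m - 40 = (m + 4)*(m^2 - 3*m - 10) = (m + 2)*(m + 4)*(m - 5)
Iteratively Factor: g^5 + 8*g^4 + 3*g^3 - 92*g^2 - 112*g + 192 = (g + 4)*(g^4 + 4*g^3 - 13*g^2 - 40*g + 48) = (g + 4)^2*(g^3 - 13*g + 12) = (g - 1)*(g + 4)^2*(g^2 + g - 12) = (g - 3)*(g - 1)*(g + 4)^2*(g + 4)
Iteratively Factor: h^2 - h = (h)*(h - 1)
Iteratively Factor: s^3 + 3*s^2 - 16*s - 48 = (s + 4)*(s^2 - s - 12) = (s - 4)*(s + 4)*(s + 3)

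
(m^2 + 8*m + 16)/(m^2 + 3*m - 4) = (m + 4)/(m - 1)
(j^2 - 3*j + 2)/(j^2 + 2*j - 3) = (j - 2)/(j + 3)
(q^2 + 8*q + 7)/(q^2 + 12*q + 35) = (q + 1)/(q + 5)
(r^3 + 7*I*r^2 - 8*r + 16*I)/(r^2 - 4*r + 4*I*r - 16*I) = (r^2 + 3*I*r + 4)/(r - 4)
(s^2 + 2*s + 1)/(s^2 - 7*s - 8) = (s + 1)/(s - 8)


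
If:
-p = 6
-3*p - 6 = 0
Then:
No Solution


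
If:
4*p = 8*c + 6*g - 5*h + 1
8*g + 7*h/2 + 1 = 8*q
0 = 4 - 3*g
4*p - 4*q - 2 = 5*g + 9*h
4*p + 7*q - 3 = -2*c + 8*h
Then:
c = -1653/416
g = 4/3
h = -277/117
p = -5125/1872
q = 791/1872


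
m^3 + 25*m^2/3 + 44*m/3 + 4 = (m + 1/3)*(m + 2)*(m + 6)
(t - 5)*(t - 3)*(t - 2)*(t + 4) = t^4 - 6*t^3 - 9*t^2 + 94*t - 120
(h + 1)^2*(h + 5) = h^3 + 7*h^2 + 11*h + 5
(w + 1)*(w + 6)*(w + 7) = w^3 + 14*w^2 + 55*w + 42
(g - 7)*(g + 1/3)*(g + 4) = g^3 - 8*g^2/3 - 29*g - 28/3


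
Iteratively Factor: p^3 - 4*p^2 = (p - 4)*(p^2) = p*(p - 4)*(p)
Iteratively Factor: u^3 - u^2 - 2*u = (u + 1)*(u^2 - 2*u) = (u - 2)*(u + 1)*(u)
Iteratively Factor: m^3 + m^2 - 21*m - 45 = (m + 3)*(m^2 - 2*m - 15) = (m + 3)^2*(m - 5)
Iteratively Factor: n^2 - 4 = (n + 2)*(n - 2)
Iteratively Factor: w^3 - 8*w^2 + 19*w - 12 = (w - 3)*(w^2 - 5*w + 4) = (w - 3)*(w - 1)*(w - 4)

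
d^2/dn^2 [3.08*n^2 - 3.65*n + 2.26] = 6.16000000000000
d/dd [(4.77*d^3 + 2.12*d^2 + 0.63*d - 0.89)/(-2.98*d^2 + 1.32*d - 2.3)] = (-14.2146*d^4 + 12.5928*d^3 - 28.2372*d^2 - 15.0564*d - 0.2742)/(8.8804*d^4 - 7.8672*d^3 + 15.4504*d^2 - 6.072*d + 5.29)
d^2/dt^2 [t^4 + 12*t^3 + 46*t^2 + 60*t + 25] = 12*t^2 + 72*t + 92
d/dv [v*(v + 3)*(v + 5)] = 3*v^2 + 16*v + 15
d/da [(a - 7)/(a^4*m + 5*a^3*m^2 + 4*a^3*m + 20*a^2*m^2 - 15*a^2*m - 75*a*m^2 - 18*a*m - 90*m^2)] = (a^4 + 5*a^3*m + 4*a^3 + 20*a^2*m - 15*a^2 - 75*a*m - 18*a - 90*m - (a - 7)*(4*a^3 + 15*a^2*m + 12*a^2 + 40*a*m - 30*a - 75*m - 18))/(m*(a^4 + 5*a^3*m + 4*a^3 + 20*a^2*m - 15*a^2 - 75*a*m - 18*a - 90*m)^2)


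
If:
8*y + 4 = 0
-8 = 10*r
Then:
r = -4/5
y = -1/2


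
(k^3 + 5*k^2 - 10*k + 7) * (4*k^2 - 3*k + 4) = 4*k^5 + 17*k^4 - 51*k^3 + 78*k^2 - 61*k + 28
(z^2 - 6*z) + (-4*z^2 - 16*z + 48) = -3*z^2 - 22*z + 48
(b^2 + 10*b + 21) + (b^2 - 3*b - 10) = 2*b^2 + 7*b + 11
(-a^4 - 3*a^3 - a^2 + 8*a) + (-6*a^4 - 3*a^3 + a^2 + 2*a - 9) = -7*a^4 - 6*a^3 + 10*a - 9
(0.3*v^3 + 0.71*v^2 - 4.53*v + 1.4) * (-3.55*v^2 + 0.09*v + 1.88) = -1.065*v^5 - 2.4935*v^4 + 16.7094*v^3 - 4.0429*v^2 - 8.3904*v + 2.632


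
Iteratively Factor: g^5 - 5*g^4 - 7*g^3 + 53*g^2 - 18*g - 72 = (g - 2)*(g^4 - 3*g^3 - 13*g^2 + 27*g + 36) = (g - 2)*(g + 1)*(g^3 - 4*g^2 - 9*g + 36) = (g - 3)*(g - 2)*(g + 1)*(g^2 - g - 12) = (g - 4)*(g - 3)*(g - 2)*(g + 1)*(g + 3)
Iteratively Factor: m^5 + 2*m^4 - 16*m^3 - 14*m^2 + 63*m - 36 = (m - 1)*(m^4 + 3*m^3 - 13*m^2 - 27*m + 36) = (m - 1)*(m + 3)*(m^3 - 13*m + 12) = (m - 1)*(m + 3)*(m + 4)*(m^2 - 4*m + 3) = (m - 3)*(m - 1)*(m + 3)*(m + 4)*(m - 1)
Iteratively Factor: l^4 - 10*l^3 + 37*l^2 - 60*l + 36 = (l - 3)*(l^3 - 7*l^2 + 16*l - 12) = (l - 3)*(l - 2)*(l^2 - 5*l + 6) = (l - 3)*(l - 2)^2*(l - 3)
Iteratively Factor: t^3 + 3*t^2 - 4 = (t + 2)*(t^2 + t - 2) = (t + 2)^2*(t - 1)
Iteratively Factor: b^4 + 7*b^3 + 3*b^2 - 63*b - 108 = (b + 3)*(b^3 + 4*b^2 - 9*b - 36) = (b + 3)^2*(b^2 + b - 12) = (b + 3)^2*(b + 4)*(b - 3)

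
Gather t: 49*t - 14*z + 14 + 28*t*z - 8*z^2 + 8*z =t*(28*z + 49) - 8*z^2 - 6*z + 14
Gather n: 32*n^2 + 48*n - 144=32*n^2 + 48*n - 144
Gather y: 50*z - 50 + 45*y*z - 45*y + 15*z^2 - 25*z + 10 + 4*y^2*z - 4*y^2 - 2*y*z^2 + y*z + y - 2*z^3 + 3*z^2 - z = y^2*(4*z - 4) + y*(-2*z^2 + 46*z - 44) - 2*z^3 + 18*z^2 + 24*z - 40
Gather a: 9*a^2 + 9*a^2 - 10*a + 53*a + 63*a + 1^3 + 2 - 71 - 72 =18*a^2 + 106*a - 140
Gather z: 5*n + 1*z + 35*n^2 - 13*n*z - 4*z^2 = 35*n^2 + 5*n - 4*z^2 + z*(1 - 13*n)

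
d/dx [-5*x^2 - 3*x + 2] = -10*x - 3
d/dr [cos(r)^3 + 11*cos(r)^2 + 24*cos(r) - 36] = (3*sin(r)^2 - 22*cos(r) - 27)*sin(r)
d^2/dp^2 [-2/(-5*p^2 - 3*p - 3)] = 4*(-25*p^2 - 15*p + (10*p + 3)^2 - 15)/(5*p^2 + 3*p + 3)^3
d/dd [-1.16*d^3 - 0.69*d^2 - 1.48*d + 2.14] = -3.48*d^2 - 1.38*d - 1.48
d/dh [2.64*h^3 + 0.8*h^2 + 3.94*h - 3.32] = 7.92*h^2 + 1.6*h + 3.94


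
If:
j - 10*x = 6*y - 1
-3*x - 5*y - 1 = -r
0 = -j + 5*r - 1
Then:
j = -32*y - 11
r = -32*y/5 - 2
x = -19*y/5 - 1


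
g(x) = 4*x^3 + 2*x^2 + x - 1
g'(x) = 12*x^2 + 4*x + 1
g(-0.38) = -1.31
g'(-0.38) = 1.21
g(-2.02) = -27.83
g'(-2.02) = 41.88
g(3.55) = 206.71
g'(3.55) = 166.43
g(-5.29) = -542.47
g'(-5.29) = 315.65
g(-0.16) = -1.13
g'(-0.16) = 0.67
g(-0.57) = -1.66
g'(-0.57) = 2.62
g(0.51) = 0.56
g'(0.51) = 6.16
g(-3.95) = -220.26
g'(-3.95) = 172.43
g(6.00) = 941.00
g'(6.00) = 457.00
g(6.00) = 941.00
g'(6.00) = 457.00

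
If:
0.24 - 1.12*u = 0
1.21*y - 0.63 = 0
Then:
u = 0.21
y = 0.52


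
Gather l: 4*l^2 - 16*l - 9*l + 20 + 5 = 4*l^2 - 25*l + 25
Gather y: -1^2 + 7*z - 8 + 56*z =63*z - 9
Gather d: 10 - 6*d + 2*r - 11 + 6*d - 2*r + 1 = 0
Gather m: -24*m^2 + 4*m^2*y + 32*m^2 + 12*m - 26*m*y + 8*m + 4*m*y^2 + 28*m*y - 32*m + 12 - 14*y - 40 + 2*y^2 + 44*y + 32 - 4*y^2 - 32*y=m^2*(4*y + 8) + m*(4*y^2 + 2*y - 12) - 2*y^2 - 2*y + 4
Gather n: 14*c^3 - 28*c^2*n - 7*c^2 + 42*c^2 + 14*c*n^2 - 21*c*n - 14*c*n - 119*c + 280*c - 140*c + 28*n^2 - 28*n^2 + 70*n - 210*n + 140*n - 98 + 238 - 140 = 14*c^3 + 35*c^2 + 14*c*n^2 + 21*c + n*(-28*c^2 - 35*c)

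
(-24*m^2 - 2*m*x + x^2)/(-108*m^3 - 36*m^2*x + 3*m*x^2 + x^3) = (4*m + x)/(18*m^2 + 9*m*x + x^2)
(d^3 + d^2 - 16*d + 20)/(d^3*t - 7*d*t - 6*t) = (-d^3 - d^2 + 16*d - 20)/(t*(-d^3 + 7*d + 6))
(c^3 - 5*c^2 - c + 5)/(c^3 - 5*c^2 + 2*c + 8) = (c^2 - 6*c + 5)/(c^2 - 6*c + 8)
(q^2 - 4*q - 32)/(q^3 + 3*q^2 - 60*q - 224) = 1/(q + 7)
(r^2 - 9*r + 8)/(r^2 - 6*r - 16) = (r - 1)/(r + 2)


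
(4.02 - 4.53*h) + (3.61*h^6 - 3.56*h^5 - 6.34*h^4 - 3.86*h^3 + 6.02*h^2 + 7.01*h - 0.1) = 3.61*h^6 - 3.56*h^5 - 6.34*h^4 - 3.86*h^3 + 6.02*h^2 + 2.48*h + 3.92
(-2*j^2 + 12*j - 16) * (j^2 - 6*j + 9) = -2*j^4 + 24*j^3 - 106*j^2 + 204*j - 144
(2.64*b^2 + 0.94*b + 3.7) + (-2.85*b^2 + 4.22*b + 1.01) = -0.21*b^2 + 5.16*b + 4.71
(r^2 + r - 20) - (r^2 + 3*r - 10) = -2*r - 10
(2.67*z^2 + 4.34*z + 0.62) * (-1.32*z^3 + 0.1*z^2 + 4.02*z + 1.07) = -3.5244*z^5 - 5.4618*z^4 + 10.349*z^3 + 20.3657*z^2 + 7.1362*z + 0.6634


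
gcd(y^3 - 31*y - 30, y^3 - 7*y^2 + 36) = y - 6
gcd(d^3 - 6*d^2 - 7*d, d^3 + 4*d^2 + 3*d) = d^2 + d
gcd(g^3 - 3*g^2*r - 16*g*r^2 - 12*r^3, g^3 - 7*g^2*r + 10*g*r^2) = 1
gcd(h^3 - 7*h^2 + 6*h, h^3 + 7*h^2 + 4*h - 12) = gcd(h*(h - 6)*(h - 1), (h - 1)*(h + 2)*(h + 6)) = h - 1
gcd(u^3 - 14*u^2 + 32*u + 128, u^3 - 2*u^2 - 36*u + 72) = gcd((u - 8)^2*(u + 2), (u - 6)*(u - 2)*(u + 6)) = 1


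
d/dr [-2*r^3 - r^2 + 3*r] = -6*r^2 - 2*r + 3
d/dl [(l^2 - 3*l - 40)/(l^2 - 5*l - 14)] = 2*(-l^2 + 26*l - 79)/(l^4 - 10*l^3 - 3*l^2 + 140*l + 196)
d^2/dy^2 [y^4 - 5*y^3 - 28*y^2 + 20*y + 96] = 12*y^2 - 30*y - 56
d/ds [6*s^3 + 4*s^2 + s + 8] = 18*s^2 + 8*s + 1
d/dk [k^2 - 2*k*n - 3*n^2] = 2*k - 2*n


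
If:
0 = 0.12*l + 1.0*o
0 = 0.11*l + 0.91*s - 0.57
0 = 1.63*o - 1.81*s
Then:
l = 48.89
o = -5.87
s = -5.28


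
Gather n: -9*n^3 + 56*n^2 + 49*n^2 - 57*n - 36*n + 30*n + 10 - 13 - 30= -9*n^3 + 105*n^2 - 63*n - 33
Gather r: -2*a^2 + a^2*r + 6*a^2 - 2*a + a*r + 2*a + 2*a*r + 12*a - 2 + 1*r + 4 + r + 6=4*a^2 + 12*a + r*(a^2 + 3*a + 2) + 8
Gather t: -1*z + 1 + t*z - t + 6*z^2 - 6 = t*(z - 1) + 6*z^2 - z - 5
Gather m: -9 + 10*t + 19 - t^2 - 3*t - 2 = -t^2 + 7*t + 8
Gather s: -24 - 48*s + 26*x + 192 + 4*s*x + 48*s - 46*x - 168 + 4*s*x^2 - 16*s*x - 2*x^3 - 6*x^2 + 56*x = s*(4*x^2 - 12*x) - 2*x^3 - 6*x^2 + 36*x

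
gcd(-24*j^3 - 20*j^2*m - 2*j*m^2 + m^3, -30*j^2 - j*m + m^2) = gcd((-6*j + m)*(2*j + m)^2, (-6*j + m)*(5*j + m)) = 6*j - m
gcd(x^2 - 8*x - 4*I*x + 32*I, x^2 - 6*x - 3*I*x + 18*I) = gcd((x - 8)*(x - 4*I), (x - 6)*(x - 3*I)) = 1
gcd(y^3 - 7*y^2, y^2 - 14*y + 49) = y - 7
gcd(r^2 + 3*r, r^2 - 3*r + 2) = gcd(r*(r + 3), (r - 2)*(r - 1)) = 1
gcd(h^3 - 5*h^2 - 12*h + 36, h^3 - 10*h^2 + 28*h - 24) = h^2 - 8*h + 12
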